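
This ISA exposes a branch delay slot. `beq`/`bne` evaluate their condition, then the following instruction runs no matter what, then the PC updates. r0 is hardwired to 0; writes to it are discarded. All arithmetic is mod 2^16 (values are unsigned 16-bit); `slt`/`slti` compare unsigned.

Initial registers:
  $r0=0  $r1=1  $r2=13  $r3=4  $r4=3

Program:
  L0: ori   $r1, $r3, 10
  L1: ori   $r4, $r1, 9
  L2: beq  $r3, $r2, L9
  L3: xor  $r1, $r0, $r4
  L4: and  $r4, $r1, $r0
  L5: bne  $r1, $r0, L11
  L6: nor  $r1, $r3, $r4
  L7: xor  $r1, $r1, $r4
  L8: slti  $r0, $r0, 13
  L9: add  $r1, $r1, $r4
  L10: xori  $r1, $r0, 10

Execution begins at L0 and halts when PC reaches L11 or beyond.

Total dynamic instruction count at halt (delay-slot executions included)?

7

#0 ori   $r1, $r3, 10 ; 0/14/13/4/3
#1 ori   $r4, $r1, 9 ; 0/14/13/4/15
#2 beq  $r3, $r2, L9 ; 0/14/13/4/15 ; →fallthru
#3 xor  $r1, $r0, $r4 ; 0/15/13/4/15
#4 and  $r4, $r1, $r0 ; 0/15/13/4/0
#5 bne  $r1, $r0, L11 ; 0/15/13/4/0 ; →target
#6 nor  $r1, $r3, $r4 ; 0/65531/13/4/0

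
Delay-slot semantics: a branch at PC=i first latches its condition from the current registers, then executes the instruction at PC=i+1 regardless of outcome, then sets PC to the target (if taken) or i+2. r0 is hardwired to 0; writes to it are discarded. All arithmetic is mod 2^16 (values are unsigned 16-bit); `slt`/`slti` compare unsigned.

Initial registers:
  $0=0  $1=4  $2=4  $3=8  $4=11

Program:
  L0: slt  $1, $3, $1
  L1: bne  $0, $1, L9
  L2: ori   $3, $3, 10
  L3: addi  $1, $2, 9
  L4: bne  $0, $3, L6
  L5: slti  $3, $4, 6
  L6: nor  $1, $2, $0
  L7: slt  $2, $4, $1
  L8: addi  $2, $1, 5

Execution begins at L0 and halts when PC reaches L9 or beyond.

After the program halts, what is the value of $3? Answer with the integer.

#0 slt  $1, $3, $1 ; 0/0/4/8/11
#1 bne  $0, $1, L9 ; 0/0/4/8/11 ; →fallthru
#2 ori   $3, $3, 10 ; 0/0/4/10/11
#3 addi  $1, $2, 9 ; 0/13/4/10/11
#4 bne  $0, $3, L6 ; 0/13/4/10/11 ; →target
#5 slti  $3, $4, 6 ; 0/13/4/0/11
#6 nor  $1, $2, $0 ; 0/65531/4/0/11
#7 slt  $2, $4, $1 ; 0/65531/1/0/11
#8 addi  $2, $1, 5 ; 0/65531/0/0/11

0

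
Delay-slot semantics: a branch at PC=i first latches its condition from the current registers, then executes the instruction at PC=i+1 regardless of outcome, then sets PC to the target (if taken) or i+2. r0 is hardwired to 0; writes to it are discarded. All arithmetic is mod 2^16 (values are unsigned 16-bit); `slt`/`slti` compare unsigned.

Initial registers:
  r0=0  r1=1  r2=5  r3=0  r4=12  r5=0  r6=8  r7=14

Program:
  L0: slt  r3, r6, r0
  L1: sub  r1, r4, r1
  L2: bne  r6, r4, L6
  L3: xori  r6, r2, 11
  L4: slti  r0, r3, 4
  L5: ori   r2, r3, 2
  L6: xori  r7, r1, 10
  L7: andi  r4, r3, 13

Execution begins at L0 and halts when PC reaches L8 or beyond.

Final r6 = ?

14

#0 slt  r3, r6, r0 ; 0/1/5/0/12/0/8/14
#1 sub  r1, r4, r1 ; 0/11/5/0/12/0/8/14
#2 bne  r6, r4, L6 ; 0/11/5/0/12/0/8/14 ; →target
#3 xori  r6, r2, 11 ; 0/11/5/0/12/0/14/14
#6 xori  r7, r1, 10 ; 0/11/5/0/12/0/14/1
#7 andi  r4, r3, 13 ; 0/11/5/0/0/0/14/1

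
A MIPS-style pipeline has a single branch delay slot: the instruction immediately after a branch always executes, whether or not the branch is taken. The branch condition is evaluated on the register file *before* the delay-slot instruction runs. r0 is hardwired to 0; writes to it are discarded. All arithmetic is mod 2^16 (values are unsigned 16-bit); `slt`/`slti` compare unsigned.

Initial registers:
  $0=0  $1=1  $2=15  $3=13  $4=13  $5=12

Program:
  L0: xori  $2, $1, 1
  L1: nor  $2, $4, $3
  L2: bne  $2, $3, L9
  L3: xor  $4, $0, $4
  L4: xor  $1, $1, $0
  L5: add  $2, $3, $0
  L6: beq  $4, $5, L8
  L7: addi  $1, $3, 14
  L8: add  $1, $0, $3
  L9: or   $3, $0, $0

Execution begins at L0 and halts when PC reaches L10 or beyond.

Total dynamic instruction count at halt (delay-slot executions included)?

#0 xori  $2, $1, 1 ; 0/1/0/13/13/12
#1 nor  $2, $4, $3 ; 0/1/65522/13/13/12
#2 bne  $2, $3, L9 ; 0/1/65522/13/13/12 ; →target
#3 xor  $4, $0, $4 ; 0/1/65522/13/13/12
#9 or   $3, $0, $0 ; 0/1/65522/0/13/12

5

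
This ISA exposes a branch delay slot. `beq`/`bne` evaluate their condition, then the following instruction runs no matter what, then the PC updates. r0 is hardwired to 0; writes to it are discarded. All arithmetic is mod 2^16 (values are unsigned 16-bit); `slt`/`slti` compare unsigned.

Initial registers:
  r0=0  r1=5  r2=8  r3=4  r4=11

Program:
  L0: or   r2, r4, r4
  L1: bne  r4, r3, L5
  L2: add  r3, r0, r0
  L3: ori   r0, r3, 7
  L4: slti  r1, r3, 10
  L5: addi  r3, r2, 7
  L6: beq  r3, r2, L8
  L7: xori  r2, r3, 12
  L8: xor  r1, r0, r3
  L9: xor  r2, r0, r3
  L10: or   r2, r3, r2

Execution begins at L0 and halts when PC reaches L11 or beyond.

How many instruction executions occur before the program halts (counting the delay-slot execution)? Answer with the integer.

9

PC=0  or   r2, r4, r4        | r0=0 r1=5 r2=11 r3=4 r4=11
PC=1  bne  r4, r3, L5        | r0=0 r1=5 r2=11 r3=4 r4=11  [TAKEN]
PC=2  add  r3, r0, r0        | r0=0 r1=5 r2=11 r3=0 r4=11
PC=5  addi  r3, r2, 7        | r0=0 r1=5 r2=11 r3=18 r4=11
PC=6  beq  r3, r2, L8        | r0=0 r1=5 r2=11 r3=18 r4=11  [not taken]
PC=7  xori  r2, r3, 12       | r0=0 r1=5 r2=30 r3=18 r4=11
PC=8  xor  r1, r0, r3        | r0=0 r1=18 r2=30 r3=18 r4=11
PC=9  xor  r2, r0, r3        | r0=0 r1=18 r2=18 r3=18 r4=11
PC=10 or   r2, r3, r2        | r0=0 r1=18 r2=18 r3=18 r4=11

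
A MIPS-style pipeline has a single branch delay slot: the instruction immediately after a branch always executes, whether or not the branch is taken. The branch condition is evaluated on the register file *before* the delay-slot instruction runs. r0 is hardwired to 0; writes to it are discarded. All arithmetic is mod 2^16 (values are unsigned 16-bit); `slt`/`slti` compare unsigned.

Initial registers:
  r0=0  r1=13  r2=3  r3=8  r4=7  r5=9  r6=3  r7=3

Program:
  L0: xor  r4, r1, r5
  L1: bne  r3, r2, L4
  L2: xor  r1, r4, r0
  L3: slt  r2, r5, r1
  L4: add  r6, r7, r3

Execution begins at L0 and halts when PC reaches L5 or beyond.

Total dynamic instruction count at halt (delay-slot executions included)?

4

[0] xor  r4, r1, r5  →  {r0:0, r1:13, r2:3, r3:8, r4:4, r5:9, r6:3, r7:3}
[1] bne  r3, r2, L4  →  {r0:0, r1:13, r2:3, r3:8, r4:4, r5:9, r6:3, r7:3}  ⟨branch taken⟩
[2] xor  r1, r4, r0  →  {r0:0, r1:4, r2:3, r3:8, r4:4, r5:9, r6:3, r7:3}
[4] add  r6, r7, r3  →  {r0:0, r1:4, r2:3, r3:8, r4:4, r5:9, r6:11, r7:3}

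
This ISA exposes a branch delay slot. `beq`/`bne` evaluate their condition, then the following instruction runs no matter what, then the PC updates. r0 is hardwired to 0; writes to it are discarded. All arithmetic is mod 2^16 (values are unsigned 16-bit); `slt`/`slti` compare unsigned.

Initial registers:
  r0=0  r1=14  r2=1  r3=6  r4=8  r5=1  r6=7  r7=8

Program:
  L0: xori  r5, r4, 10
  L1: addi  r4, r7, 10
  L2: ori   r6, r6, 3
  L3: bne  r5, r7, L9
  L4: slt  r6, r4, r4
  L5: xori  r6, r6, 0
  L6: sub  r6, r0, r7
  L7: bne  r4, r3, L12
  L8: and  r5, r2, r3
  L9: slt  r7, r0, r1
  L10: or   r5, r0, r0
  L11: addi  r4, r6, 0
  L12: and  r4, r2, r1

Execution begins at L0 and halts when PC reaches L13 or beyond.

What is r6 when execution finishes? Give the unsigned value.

[0] xori  r5, r4, 10  →  {r0:0, r1:14, r2:1, r3:6, r4:8, r5:2, r6:7, r7:8}
[1] addi  r4, r7, 10  →  {r0:0, r1:14, r2:1, r3:6, r4:18, r5:2, r6:7, r7:8}
[2] ori   r6, r6, 3  →  {r0:0, r1:14, r2:1, r3:6, r4:18, r5:2, r6:7, r7:8}
[3] bne  r5, r7, L9  →  {r0:0, r1:14, r2:1, r3:6, r4:18, r5:2, r6:7, r7:8}  ⟨branch taken⟩
[4] slt  r6, r4, r4  →  {r0:0, r1:14, r2:1, r3:6, r4:18, r5:2, r6:0, r7:8}
[9] slt  r7, r0, r1  →  {r0:0, r1:14, r2:1, r3:6, r4:18, r5:2, r6:0, r7:1}
[10] or   r5, r0, r0  →  {r0:0, r1:14, r2:1, r3:6, r4:18, r5:0, r6:0, r7:1}
[11] addi  r4, r6, 0  →  {r0:0, r1:14, r2:1, r3:6, r4:0, r5:0, r6:0, r7:1}
[12] and  r4, r2, r1  →  {r0:0, r1:14, r2:1, r3:6, r4:0, r5:0, r6:0, r7:1}

0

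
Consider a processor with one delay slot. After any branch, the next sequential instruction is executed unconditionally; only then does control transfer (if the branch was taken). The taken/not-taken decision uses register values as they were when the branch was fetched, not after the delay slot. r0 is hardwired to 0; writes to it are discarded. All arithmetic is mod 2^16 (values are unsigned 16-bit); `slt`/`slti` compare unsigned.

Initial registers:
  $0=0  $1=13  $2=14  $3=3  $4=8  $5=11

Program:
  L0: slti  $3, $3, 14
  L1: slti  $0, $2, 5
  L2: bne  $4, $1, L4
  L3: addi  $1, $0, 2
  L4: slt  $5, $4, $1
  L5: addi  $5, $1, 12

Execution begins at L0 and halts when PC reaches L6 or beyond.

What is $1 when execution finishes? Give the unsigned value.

  step pc=0: slti  $3, $3, 14  regs=(0,13,14,1,8,11)
  step pc=1: slti  $0, $2, 5  regs=(0,13,14,1,8,11)
  step pc=2: bne  $4, $1, L4  cond=T  regs=(0,13,14,1,8,11)
  step pc=3: addi  $1, $0, 2  regs=(0,2,14,1,8,11)
  step pc=4: slt  $5, $4, $1  regs=(0,2,14,1,8,0)
  step pc=5: addi  $5, $1, 12  regs=(0,2,14,1,8,14)

2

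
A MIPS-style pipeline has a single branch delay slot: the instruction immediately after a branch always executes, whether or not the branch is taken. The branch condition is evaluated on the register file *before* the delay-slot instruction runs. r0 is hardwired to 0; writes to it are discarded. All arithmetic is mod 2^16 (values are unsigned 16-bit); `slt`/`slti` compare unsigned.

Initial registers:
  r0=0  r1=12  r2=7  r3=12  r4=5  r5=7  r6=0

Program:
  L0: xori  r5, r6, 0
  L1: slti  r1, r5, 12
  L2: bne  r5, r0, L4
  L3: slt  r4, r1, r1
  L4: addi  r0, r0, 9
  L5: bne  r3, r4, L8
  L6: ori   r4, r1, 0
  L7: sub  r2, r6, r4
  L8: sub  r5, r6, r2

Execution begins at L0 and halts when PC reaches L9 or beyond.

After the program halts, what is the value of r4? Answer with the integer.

[0] xori  r5, r6, 0  →  {r0:0, r1:12, r2:7, r3:12, r4:5, r5:0, r6:0}
[1] slti  r1, r5, 12  →  {r0:0, r1:1, r2:7, r3:12, r4:5, r5:0, r6:0}
[2] bne  r5, r0, L4  →  {r0:0, r1:1, r2:7, r3:12, r4:5, r5:0, r6:0}  ⟨branch fallthrough⟩
[3] slt  r4, r1, r1  →  {r0:0, r1:1, r2:7, r3:12, r4:0, r5:0, r6:0}
[4] addi  r0, r0, 9  →  {r0:0, r1:1, r2:7, r3:12, r4:0, r5:0, r6:0}
[5] bne  r3, r4, L8  →  {r0:0, r1:1, r2:7, r3:12, r4:0, r5:0, r6:0}  ⟨branch taken⟩
[6] ori   r4, r1, 0  →  {r0:0, r1:1, r2:7, r3:12, r4:1, r5:0, r6:0}
[8] sub  r5, r6, r2  →  {r0:0, r1:1, r2:7, r3:12, r4:1, r5:65529, r6:0}

1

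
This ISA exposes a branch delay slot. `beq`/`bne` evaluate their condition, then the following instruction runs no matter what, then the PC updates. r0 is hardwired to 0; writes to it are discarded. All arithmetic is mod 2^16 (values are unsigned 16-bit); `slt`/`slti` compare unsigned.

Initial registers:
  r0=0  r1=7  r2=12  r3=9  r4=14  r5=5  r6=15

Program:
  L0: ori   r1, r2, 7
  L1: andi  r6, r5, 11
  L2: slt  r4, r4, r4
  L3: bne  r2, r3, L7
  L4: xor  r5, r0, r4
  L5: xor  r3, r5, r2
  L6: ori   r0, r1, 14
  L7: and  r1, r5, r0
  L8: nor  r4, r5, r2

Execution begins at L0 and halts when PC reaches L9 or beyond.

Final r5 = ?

#0 ori   r1, r2, 7 ; 0/15/12/9/14/5/15
#1 andi  r6, r5, 11 ; 0/15/12/9/14/5/1
#2 slt  r4, r4, r4 ; 0/15/12/9/0/5/1
#3 bne  r2, r3, L7 ; 0/15/12/9/0/5/1 ; →target
#4 xor  r5, r0, r4 ; 0/15/12/9/0/0/1
#7 and  r1, r5, r0 ; 0/0/12/9/0/0/1
#8 nor  r4, r5, r2 ; 0/0/12/9/65523/0/1

0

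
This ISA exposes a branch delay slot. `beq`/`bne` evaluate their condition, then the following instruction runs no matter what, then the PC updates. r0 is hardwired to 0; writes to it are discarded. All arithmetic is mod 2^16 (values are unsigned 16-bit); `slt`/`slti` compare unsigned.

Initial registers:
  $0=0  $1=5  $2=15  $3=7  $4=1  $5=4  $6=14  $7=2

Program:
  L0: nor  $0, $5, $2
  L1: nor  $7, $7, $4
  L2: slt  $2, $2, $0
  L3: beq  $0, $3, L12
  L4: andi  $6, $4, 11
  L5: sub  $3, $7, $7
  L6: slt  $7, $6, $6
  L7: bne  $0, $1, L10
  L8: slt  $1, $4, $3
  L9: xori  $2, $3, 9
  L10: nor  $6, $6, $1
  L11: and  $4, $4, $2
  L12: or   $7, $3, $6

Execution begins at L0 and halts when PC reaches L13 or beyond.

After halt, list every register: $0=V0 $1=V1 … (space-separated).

#0 nor  $0, $5, $2 ; 0/5/15/7/1/4/14/2
#1 nor  $7, $7, $4 ; 0/5/15/7/1/4/14/65532
#2 slt  $2, $2, $0 ; 0/5/0/7/1/4/14/65532
#3 beq  $0, $3, L12 ; 0/5/0/7/1/4/14/65532 ; →fallthru
#4 andi  $6, $4, 11 ; 0/5/0/7/1/4/1/65532
#5 sub  $3, $7, $7 ; 0/5/0/0/1/4/1/65532
#6 slt  $7, $6, $6 ; 0/5/0/0/1/4/1/0
#7 bne  $0, $1, L10 ; 0/5/0/0/1/4/1/0 ; →target
#8 slt  $1, $4, $3 ; 0/0/0/0/1/4/1/0
#10 nor  $6, $6, $1 ; 0/0/0/0/1/4/65534/0
#11 and  $4, $4, $2 ; 0/0/0/0/0/4/65534/0
#12 or   $7, $3, $6 ; 0/0/0/0/0/4/65534/65534

$0=0 $1=0 $2=0 $3=0 $4=0 $5=4 $6=65534 $7=65534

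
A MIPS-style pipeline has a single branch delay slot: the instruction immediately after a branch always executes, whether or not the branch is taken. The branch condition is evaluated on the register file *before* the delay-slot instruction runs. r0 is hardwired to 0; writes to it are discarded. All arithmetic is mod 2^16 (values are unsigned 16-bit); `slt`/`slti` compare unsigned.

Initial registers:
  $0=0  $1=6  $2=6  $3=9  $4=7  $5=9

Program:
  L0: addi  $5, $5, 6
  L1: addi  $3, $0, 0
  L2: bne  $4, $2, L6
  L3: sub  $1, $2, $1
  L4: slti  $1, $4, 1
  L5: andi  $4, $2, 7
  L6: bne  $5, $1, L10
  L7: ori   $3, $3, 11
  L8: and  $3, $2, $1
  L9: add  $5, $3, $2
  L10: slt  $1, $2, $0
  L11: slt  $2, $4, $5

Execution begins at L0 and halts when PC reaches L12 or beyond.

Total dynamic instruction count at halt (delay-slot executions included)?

8

[0] addi  $5, $5, 6  →  {$0:0, $1:6, $2:6, $3:9, $4:7, $5:15}
[1] addi  $3, $0, 0  →  {$0:0, $1:6, $2:6, $3:0, $4:7, $5:15}
[2] bne  $4, $2, L6  →  {$0:0, $1:6, $2:6, $3:0, $4:7, $5:15}  ⟨branch taken⟩
[3] sub  $1, $2, $1  →  {$0:0, $1:0, $2:6, $3:0, $4:7, $5:15}
[6] bne  $5, $1, L10  →  {$0:0, $1:0, $2:6, $3:0, $4:7, $5:15}  ⟨branch taken⟩
[7] ori   $3, $3, 11  →  {$0:0, $1:0, $2:6, $3:11, $4:7, $5:15}
[10] slt  $1, $2, $0  →  {$0:0, $1:0, $2:6, $3:11, $4:7, $5:15}
[11] slt  $2, $4, $5  →  {$0:0, $1:0, $2:1, $3:11, $4:7, $5:15}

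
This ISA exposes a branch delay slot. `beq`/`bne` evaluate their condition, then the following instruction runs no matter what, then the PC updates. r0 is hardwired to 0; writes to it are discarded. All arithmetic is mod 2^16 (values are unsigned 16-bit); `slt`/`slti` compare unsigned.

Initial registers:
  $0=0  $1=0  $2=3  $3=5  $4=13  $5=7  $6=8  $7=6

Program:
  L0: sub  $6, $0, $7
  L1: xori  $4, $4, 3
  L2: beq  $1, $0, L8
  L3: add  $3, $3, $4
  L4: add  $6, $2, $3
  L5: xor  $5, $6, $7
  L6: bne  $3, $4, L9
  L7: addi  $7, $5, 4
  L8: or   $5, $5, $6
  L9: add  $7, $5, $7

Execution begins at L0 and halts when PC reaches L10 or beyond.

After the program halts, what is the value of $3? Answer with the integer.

#0 sub  $6, $0, $7 ; 0/0/3/5/13/7/65530/6
#1 xori  $4, $4, 3 ; 0/0/3/5/14/7/65530/6
#2 beq  $1, $0, L8 ; 0/0/3/5/14/7/65530/6 ; →target
#3 add  $3, $3, $4 ; 0/0/3/19/14/7/65530/6
#8 or   $5, $5, $6 ; 0/0/3/19/14/65535/65530/6
#9 add  $7, $5, $7 ; 0/0/3/19/14/65535/65530/5

19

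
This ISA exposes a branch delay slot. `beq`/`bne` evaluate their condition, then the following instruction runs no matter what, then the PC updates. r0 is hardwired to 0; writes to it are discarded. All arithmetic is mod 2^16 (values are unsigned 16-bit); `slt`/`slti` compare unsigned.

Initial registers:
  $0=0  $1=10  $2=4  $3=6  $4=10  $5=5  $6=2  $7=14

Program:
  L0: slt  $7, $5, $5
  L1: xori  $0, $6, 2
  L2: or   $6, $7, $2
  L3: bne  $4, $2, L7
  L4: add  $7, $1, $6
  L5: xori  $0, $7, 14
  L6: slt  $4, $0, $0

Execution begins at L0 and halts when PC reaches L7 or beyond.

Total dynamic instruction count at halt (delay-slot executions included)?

5

#0 slt  $7, $5, $5 ; 0/10/4/6/10/5/2/0
#1 xori  $0, $6, 2 ; 0/10/4/6/10/5/2/0
#2 or   $6, $7, $2 ; 0/10/4/6/10/5/4/0
#3 bne  $4, $2, L7 ; 0/10/4/6/10/5/4/0 ; →target
#4 add  $7, $1, $6 ; 0/10/4/6/10/5/4/14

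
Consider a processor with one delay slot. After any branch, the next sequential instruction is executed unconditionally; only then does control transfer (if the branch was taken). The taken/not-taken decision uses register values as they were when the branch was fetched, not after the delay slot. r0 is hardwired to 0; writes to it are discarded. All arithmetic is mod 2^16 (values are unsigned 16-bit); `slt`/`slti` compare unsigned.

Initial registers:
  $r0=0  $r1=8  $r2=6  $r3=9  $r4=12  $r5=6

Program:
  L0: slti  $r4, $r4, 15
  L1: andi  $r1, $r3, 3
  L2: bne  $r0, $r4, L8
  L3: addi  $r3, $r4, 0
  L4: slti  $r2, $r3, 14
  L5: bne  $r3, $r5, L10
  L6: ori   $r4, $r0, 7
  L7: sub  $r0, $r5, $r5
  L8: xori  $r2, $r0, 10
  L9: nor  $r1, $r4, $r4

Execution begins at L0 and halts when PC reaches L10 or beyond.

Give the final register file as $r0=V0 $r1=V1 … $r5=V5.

$r0=0 $r1=65534 $r2=10 $r3=1 $r4=1 $r5=6

#0 slti  $r4, $r4, 15 ; 0/8/6/9/1/6
#1 andi  $r1, $r3, 3 ; 0/1/6/9/1/6
#2 bne  $r0, $r4, L8 ; 0/1/6/9/1/6 ; →target
#3 addi  $r3, $r4, 0 ; 0/1/6/1/1/6
#8 xori  $r2, $r0, 10 ; 0/1/10/1/1/6
#9 nor  $r1, $r4, $r4 ; 0/65534/10/1/1/6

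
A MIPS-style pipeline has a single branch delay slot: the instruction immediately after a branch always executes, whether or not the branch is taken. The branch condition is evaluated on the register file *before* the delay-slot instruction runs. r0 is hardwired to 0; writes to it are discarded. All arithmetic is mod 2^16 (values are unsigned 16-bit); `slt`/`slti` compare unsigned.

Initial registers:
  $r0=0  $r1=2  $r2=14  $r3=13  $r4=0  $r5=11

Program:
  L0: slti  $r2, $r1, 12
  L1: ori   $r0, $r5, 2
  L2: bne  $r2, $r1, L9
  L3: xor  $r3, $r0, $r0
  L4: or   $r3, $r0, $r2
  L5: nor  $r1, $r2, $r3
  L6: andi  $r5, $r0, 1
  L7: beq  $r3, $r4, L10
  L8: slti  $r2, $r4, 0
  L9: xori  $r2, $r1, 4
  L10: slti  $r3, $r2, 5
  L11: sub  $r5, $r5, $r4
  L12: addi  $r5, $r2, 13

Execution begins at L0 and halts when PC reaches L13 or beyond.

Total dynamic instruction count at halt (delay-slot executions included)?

#0 slti  $r2, $r1, 12 ; 0/2/1/13/0/11
#1 ori   $r0, $r5, 2 ; 0/2/1/13/0/11
#2 bne  $r2, $r1, L9 ; 0/2/1/13/0/11 ; →target
#3 xor  $r3, $r0, $r0 ; 0/2/1/0/0/11
#9 xori  $r2, $r1, 4 ; 0/2/6/0/0/11
#10 slti  $r3, $r2, 5 ; 0/2/6/0/0/11
#11 sub  $r5, $r5, $r4 ; 0/2/6/0/0/11
#12 addi  $r5, $r2, 13 ; 0/2/6/0/0/19

8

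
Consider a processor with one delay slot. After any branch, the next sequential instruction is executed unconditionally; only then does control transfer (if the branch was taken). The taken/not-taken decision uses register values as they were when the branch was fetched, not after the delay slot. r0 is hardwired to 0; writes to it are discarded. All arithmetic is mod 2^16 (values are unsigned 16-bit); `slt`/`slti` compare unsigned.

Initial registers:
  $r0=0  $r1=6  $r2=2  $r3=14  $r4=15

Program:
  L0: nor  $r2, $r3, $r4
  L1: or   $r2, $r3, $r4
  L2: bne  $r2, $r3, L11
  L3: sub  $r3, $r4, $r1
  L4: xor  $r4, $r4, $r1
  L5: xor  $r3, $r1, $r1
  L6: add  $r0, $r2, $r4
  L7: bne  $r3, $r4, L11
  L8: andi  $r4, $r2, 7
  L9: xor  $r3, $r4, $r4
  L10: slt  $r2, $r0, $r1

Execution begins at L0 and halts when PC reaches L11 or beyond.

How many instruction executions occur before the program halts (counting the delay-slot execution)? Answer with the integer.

4

[0] nor  $r2, $r3, $r4  →  {$r0:0, $r1:6, $r2:65520, $r3:14, $r4:15}
[1] or   $r2, $r3, $r4  →  {$r0:0, $r1:6, $r2:15, $r3:14, $r4:15}
[2] bne  $r2, $r3, L11  →  {$r0:0, $r1:6, $r2:15, $r3:14, $r4:15}  ⟨branch taken⟩
[3] sub  $r3, $r4, $r1  →  {$r0:0, $r1:6, $r2:15, $r3:9, $r4:15}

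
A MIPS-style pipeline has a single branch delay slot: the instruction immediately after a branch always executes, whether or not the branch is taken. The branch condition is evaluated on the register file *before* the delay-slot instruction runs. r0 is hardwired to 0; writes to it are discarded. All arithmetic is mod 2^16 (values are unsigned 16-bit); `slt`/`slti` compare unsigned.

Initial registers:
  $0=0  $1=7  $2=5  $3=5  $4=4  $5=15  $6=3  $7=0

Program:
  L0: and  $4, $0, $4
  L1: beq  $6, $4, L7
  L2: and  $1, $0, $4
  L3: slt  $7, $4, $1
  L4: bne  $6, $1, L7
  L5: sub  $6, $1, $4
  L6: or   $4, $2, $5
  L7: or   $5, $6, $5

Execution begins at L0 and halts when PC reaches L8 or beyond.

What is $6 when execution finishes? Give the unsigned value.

0

[0] and  $4, $0, $4  →  {$0:0, $1:7, $2:5, $3:5, $4:0, $5:15, $6:3, $7:0}
[1] beq  $6, $4, L7  →  {$0:0, $1:7, $2:5, $3:5, $4:0, $5:15, $6:3, $7:0}  ⟨branch fallthrough⟩
[2] and  $1, $0, $4  →  {$0:0, $1:0, $2:5, $3:5, $4:0, $5:15, $6:3, $7:0}
[3] slt  $7, $4, $1  →  {$0:0, $1:0, $2:5, $3:5, $4:0, $5:15, $6:3, $7:0}
[4] bne  $6, $1, L7  →  {$0:0, $1:0, $2:5, $3:5, $4:0, $5:15, $6:3, $7:0}  ⟨branch taken⟩
[5] sub  $6, $1, $4  →  {$0:0, $1:0, $2:5, $3:5, $4:0, $5:15, $6:0, $7:0}
[7] or   $5, $6, $5  →  {$0:0, $1:0, $2:5, $3:5, $4:0, $5:15, $6:0, $7:0}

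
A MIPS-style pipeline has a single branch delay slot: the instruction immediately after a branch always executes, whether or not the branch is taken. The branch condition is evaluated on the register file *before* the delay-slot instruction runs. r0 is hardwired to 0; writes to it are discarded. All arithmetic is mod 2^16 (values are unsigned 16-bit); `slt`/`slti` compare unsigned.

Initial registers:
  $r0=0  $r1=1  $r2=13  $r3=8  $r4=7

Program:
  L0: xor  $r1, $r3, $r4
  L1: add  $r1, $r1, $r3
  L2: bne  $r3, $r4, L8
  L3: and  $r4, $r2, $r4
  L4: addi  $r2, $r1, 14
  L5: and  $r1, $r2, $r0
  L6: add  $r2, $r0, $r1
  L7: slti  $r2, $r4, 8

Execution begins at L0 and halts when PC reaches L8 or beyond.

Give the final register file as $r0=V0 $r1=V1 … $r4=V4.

$r0=0 $r1=23 $r2=13 $r3=8 $r4=5

  step pc=0: xor  $r1, $r3, $r4  regs=(0,15,13,8,7)
  step pc=1: add  $r1, $r1, $r3  regs=(0,23,13,8,7)
  step pc=2: bne  $r3, $r4, L8  cond=T  regs=(0,23,13,8,7)
  step pc=3: and  $r4, $r2, $r4  regs=(0,23,13,8,5)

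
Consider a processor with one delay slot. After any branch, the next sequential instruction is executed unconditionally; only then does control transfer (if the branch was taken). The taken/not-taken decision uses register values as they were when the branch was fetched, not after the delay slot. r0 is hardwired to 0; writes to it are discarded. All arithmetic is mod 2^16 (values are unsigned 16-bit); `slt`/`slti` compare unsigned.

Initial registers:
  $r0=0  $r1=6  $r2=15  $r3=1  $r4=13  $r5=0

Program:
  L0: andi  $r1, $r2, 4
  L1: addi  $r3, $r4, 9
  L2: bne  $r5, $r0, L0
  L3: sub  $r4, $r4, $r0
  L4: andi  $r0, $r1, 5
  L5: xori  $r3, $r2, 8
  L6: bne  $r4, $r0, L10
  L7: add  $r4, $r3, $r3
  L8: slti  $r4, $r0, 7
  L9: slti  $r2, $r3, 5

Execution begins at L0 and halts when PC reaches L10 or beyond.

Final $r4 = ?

14

#0 andi  $r1, $r2, 4 ; 0/4/15/1/13/0
#1 addi  $r3, $r4, 9 ; 0/4/15/22/13/0
#2 bne  $r5, $r0, L0 ; 0/4/15/22/13/0 ; →fallthru
#3 sub  $r4, $r4, $r0 ; 0/4/15/22/13/0
#4 andi  $r0, $r1, 5 ; 0/4/15/22/13/0
#5 xori  $r3, $r2, 8 ; 0/4/15/7/13/0
#6 bne  $r4, $r0, L10 ; 0/4/15/7/13/0 ; →target
#7 add  $r4, $r3, $r3 ; 0/4/15/7/14/0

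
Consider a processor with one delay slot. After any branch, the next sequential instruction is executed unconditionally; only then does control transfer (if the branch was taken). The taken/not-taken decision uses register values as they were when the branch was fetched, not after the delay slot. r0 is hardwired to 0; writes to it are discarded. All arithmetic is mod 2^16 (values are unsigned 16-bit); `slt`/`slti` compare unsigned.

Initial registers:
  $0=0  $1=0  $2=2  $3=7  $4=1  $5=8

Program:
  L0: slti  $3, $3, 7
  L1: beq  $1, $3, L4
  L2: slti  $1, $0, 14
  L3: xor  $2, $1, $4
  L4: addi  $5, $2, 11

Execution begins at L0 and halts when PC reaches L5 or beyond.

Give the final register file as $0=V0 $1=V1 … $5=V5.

$0=0 $1=1 $2=2 $3=0 $4=1 $5=13

PC=0  slti  $3, $3, 7        | $0=0 $1=0 $2=2 $3=0 $4=1 $5=8
PC=1  beq  $1, $3, L4        | $0=0 $1=0 $2=2 $3=0 $4=1 $5=8  [TAKEN]
PC=2  slti  $1, $0, 14       | $0=0 $1=1 $2=2 $3=0 $4=1 $5=8
PC=4  addi  $5, $2, 11       | $0=0 $1=1 $2=2 $3=0 $4=1 $5=13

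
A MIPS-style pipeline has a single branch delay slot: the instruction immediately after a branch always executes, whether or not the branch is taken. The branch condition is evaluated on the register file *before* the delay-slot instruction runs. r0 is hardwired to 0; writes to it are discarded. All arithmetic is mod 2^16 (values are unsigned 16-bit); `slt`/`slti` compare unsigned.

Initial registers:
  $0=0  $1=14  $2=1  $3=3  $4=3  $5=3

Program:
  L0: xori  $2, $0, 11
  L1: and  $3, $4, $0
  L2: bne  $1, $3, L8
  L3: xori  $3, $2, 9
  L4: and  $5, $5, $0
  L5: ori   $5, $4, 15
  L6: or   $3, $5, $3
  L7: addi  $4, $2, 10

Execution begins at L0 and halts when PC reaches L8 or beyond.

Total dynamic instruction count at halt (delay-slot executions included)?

  step pc=0: xori  $2, $0, 11  regs=(0,14,11,3,3,3)
  step pc=1: and  $3, $4, $0  regs=(0,14,11,0,3,3)
  step pc=2: bne  $1, $3, L8  cond=T  regs=(0,14,11,0,3,3)
  step pc=3: xori  $3, $2, 9  regs=(0,14,11,2,3,3)

4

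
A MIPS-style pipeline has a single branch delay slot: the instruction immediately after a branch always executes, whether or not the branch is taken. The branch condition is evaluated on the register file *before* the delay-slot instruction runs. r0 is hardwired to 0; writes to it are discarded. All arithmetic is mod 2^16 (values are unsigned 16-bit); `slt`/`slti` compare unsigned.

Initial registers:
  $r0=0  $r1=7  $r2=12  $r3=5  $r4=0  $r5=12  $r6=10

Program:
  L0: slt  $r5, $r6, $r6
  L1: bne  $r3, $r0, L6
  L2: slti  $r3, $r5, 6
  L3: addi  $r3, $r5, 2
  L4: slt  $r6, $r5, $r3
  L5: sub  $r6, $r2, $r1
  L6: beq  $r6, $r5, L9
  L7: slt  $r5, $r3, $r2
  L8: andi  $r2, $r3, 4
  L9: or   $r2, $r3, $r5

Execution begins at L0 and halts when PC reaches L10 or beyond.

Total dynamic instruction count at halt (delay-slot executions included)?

7

[0] slt  $r5, $r6, $r6  →  {$r0:0, $r1:7, $r2:12, $r3:5, $r4:0, $r5:0, $r6:10}
[1] bne  $r3, $r0, L6  →  {$r0:0, $r1:7, $r2:12, $r3:5, $r4:0, $r5:0, $r6:10}  ⟨branch taken⟩
[2] slti  $r3, $r5, 6  →  {$r0:0, $r1:7, $r2:12, $r3:1, $r4:0, $r5:0, $r6:10}
[6] beq  $r6, $r5, L9  →  {$r0:0, $r1:7, $r2:12, $r3:1, $r4:0, $r5:0, $r6:10}  ⟨branch fallthrough⟩
[7] slt  $r5, $r3, $r2  →  {$r0:0, $r1:7, $r2:12, $r3:1, $r4:0, $r5:1, $r6:10}
[8] andi  $r2, $r3, 4  →  {$r0:0, $r1:7, $r2:0, $r3:1, $r4:0, $r5:1, $r6:10}
[9] or   $r2, $r3, $r5  →  {$r0:0, $r1:7, $r2:1, $r3:1, $r4:0, $r5:1, $r6:10}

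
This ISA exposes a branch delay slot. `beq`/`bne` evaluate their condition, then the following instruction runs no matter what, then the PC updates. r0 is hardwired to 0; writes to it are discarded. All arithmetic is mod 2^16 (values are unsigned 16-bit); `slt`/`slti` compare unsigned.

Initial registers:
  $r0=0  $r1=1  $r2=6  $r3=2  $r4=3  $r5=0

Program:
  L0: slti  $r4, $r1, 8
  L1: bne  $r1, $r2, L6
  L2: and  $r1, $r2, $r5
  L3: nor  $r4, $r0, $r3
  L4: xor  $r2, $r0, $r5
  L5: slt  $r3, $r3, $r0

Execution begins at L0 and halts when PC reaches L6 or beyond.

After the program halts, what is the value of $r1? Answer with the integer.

#0 slti  $r4, $r1, 8 ; 0/1/6/2/1/0
#1 bne  $r1, $r2, L6 ; 0/1/6/2/1/0 ; →target
#2 and  $r1, $r2, $r5 ; 0/0/6/2/1/0

0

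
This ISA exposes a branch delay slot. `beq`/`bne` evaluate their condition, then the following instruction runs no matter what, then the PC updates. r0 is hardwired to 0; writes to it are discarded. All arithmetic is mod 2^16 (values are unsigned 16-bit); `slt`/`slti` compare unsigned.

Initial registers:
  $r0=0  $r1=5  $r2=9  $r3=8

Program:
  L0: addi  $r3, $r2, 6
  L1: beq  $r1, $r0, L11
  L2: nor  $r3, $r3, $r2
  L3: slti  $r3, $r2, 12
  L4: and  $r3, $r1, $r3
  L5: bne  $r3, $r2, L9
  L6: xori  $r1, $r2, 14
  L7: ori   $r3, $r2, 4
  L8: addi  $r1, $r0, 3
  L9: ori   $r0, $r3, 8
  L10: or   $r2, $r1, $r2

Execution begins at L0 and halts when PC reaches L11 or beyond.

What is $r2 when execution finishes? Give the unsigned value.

15

[0] addi  $r3, $r2, 6  →  {$r0:0, $r1:5, $r2:9, $r3:15}
[1] beq  $r1, $r0, L11  →  {$r0:0, $r1:5, $r2:9, $r3:15}  ⟨branch fallthrough⟩
[2] nor  $r3, $r3, $r2  →  {$r0:0, $r1:5, $r2:9, $r3:65520}
[3] slti  $r3, $r2, 12  →  {$r0:0, $r1:5, $r2:9, $r3:1}
[4] and  $r3, $r1, $r3  →  {$r0:0, $r1:5, $r2:9, $r3:1}
[5] bne  $r3, $r2, L9  →  {$r0:0, $r1:5, $r2:9, $r3:1}  ⟨branch taken⟩
[6] xori  $r1, $r2, 14  →  {$r0:0, $r1:7, $r2:9, $r3:1}
[9] ori   $r0, $r3, 8  →  {$r0:0, $r1:7, $r2:9, $r3:1}
[10] or   $r2, $r1, $r2  →  {$r0:0, $r1:7, $r2:15, $r3:1}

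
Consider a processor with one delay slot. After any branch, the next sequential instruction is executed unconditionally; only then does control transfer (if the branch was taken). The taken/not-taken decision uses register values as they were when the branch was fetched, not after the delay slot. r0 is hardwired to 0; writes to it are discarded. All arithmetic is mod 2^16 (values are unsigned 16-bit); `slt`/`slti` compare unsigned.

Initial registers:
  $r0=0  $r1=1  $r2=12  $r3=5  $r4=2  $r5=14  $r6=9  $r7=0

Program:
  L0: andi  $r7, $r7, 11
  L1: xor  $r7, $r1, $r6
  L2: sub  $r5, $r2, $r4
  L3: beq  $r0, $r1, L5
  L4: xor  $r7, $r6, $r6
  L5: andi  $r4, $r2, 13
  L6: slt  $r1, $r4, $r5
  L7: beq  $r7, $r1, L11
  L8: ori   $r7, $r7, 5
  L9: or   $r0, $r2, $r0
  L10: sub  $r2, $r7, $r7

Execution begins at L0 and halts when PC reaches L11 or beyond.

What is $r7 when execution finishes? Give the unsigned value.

  step pc=0: andi  $r7, $r7, 11  regs=(0,1,12,5,2,14,9,0)
  step pc=1: xor  $r7, $r1, $r6  regs=(0,1,12,5,2,14,9,8)
  step pc=2: sub  $r5, $r2, $r4  regs=(0,1,12,5,2,10,9,8)
  step pc=3: beq  $r0, $r1, L5  cond=F  regs=(0,1,12,5,2,10,9,8)
  step pc=4: xor  $r7, $r6, $r6  regs=(0,1,12,5,2,10,9,0)
  step pc=5: andi  $r4, $r2, 13  regs=(0,1,12,5,12,10,9,0)
  step pc=6: slt  $r1, $r4, $r5  regs=(0,0,12,5,12,10,9,0)
  step pc=7: beq  $r7, $r1, L11  cond=T  regs=(0,0,12,5,12,10,9,0)
  step pc=8: ori   $r7, $r7, 5  regs=(0,0,12,5,12,10,9,5)

5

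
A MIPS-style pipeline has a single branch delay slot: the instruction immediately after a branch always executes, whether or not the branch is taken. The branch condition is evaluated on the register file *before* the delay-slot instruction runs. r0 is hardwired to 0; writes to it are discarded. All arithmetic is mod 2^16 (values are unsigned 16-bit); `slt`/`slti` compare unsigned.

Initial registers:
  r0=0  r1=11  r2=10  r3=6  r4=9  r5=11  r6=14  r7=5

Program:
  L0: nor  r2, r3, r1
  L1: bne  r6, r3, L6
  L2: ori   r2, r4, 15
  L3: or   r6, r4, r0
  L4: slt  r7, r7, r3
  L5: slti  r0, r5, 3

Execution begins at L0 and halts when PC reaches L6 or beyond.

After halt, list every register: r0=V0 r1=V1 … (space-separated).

r0=0 r1=11 r2=15 r3=6 r4=9 r5=11 r6=14 r7=5

PC=0  nor  r2, r3, r1        | r0=0 r1=11 r2=65520 r3=6 r4=9 r5=11 r6=14 r7=5
PC=1  bne  r6, r3, L6        | r0=0 r1=11 r2=65520 r3=6 r4=9 r5=11 r6=14 r7=5  [TAKEN]
PC=2  ori   r2, r4, 15       | r0=0 r1=11 r2=15 r3=6 r4=9 r5=11 r6=14 r7=5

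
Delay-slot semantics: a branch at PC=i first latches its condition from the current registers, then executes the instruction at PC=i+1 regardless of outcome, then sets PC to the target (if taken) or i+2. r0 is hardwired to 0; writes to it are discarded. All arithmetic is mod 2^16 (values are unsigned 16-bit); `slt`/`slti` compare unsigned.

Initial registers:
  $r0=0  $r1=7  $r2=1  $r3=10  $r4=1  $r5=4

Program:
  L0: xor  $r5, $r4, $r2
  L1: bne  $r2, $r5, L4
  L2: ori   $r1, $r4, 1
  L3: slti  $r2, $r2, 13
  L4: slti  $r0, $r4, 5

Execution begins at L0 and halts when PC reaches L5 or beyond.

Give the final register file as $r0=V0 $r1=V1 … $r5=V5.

PC=0  xor  $r5, $r4, $r2     | $r0=0 $r1=7 $r2=1 $r3=10 $r4=1 $r5=0
PC=1  bne  $r2, $r5, L4      | $r0=0 $r1=7 $r2=1 $r3=10 $r4=1 $r5=0  [TAKEN]
PC=2  ori   $r1, $r4, 1      | $r0=0 $r1=1 $r2=1 $r3=10 $r4=1 $r5=0
PC=4  slti  $r0, $r4, 5      | $r0=0 $r1=1 $r2=1 $r3=10 $r4=1 $r5=0

$r0=0 $r1=1 $r2=1 $r3=10 $r4=1 $r5=0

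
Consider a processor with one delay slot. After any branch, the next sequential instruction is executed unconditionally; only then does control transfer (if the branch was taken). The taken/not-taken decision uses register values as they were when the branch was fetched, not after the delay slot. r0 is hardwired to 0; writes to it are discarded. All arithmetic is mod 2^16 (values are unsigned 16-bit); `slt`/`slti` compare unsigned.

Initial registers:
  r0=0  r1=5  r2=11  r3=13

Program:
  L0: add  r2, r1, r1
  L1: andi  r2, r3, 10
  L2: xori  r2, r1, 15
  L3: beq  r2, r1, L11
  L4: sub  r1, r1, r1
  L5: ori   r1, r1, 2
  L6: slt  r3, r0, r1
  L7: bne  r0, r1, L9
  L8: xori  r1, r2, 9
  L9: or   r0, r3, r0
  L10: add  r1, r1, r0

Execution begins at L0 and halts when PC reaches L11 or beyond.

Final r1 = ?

[0] add  r2, r1, r1  →  {r0:0, r1:5, r2:10, r3:13}
[1] andi  r2, r3, 10  →  {r0:0, r1:5, r2:8, r3:13}
[2] xori  r2, r1, 15  →  {r0:0, r1:5, r2:10, r3:13}
[3] beq  r2, r1, L11  →  {r0:0, r1:5, r2:10, r3:13}  ⟨branch fallthrough⟩
[4] sub  r1, r1, r1  →  {r0:0, r1:0, r2:10, r3:13}
[5] ori   r1, r1, 2  →  {r0:0, r1:2, r2:10, r3:13}
[6] slt  r3, r0, r1  →  {r0:0, r1:2, r2:10, r3:1}
[7] bne  r0, r1, L9  →  {r0:0, r1:2, r2:10, r3:1}  ⟨branch taken⟩
[8] xori  r1, r2, 9  →  {r0:0, r1:3, r2:10, r3:1}
[9] or   r0, r3, r0  →  {r0:0, r1:3, r2:10, r3:1}
[10] add  r1, r1, r0  →  {r0:0, r1:3, r2:10, r3:1}

3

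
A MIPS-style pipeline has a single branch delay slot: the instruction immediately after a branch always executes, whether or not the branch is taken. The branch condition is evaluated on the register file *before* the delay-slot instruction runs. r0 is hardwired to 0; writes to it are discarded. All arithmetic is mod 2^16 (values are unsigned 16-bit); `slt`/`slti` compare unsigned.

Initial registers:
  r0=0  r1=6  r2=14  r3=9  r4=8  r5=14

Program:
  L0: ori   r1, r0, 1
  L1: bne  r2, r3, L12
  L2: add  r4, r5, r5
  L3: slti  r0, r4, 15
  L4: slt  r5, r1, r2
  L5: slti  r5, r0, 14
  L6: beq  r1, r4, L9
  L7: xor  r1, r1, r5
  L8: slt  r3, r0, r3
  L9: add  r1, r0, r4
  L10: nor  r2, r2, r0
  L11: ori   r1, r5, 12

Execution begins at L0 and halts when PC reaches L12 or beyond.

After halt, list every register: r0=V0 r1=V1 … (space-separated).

#0 ori   r1, r0, 1 ; 0/1/14/9/8/14
#1 bne  r2, r3, L12 ; 0/1/14/9/8/14 ; →target
#2 add  r4, r5, r5 ; 0/1/14/9/28/14

r0=0 r1=1 r2=14 r3=9 r4=28 r5=14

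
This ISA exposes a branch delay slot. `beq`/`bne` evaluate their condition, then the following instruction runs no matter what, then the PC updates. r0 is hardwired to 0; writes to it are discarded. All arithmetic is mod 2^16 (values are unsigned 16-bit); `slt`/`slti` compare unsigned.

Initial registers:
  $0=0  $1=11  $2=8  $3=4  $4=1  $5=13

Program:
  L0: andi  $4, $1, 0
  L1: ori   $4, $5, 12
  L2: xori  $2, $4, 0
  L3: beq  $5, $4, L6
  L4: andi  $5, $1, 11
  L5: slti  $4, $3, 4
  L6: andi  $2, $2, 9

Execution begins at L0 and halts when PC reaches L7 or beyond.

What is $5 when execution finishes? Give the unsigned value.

11

[0] andi  $4, $1, 0  →  {$0:0, $1:11, $2:8, $3:4, $4:0, $5:13}
[1] ori   $4, $5, 12  →  {$0:0, $1:11, $2:8, $3:4, $4:13, $5:13}
[2] xori  $2, $4, 0  →  {$0:0, $1:11, $2:13, $3:4, $4:13, $5:13}
[3] beq  $5, $4, L6  →  {$0:0, $1:11, $2:13, $3:4, $4:13, $5:13}  ⟨branch taken⟩
[4] andi  $5, $1, 11  →  {$0:0, $1:11, $2:13, $3:4, $4:13, $5:11}
[6] andi  $2, $2, 9  →  {$0:0, $1:11, $2:9, $3:4, $4:13, $5:11}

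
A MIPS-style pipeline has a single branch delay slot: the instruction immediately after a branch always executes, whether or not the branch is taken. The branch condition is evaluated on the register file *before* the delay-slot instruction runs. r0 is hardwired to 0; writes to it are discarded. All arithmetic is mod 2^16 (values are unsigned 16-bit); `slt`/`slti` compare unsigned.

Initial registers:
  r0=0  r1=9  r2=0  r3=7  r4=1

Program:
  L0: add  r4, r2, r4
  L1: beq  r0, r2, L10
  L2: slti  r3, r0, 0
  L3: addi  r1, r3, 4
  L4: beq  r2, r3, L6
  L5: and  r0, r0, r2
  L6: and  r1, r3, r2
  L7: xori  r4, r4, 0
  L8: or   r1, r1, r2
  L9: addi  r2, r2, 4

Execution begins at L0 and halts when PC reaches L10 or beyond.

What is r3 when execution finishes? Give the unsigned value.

0

PC=0  add  r4, r2, r4        | r0=0 r1=9 r2=0 r3=7 r4=1
PC=1  beq  r0, r2, L10       | r0=0 r1=9 r2=0 r3=7 r4=1  [TAKEN]
PC=2  slti  r3, r0, 0        | r0=0 r1=9 r2=0 r3=0 r4=1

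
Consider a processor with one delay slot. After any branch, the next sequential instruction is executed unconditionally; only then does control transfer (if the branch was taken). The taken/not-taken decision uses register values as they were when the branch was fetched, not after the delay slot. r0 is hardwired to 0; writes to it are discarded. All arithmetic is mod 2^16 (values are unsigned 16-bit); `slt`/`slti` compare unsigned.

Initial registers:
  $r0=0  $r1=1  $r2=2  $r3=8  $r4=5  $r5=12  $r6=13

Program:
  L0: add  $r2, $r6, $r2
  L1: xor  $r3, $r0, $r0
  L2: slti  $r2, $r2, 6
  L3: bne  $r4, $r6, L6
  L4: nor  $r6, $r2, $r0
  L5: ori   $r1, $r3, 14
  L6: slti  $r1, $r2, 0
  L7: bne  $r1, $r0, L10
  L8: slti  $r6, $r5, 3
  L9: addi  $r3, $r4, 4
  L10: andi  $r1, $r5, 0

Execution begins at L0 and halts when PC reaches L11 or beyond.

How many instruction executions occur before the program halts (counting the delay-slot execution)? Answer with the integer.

PC=0  add  $r2, $r6, $r2     | $r0=0 $r1=1 $r2=15 $r3=8 $r4=5 $r5=12 $r6=13
PC=1  xor  $r3, $r0, $r0     | $r0=0 $r1=1 $r2=15 $r3=0 $r4=5 $r5=12 $r6=13
PC=2  slti  $r2, $r2, 6      | $r0=0 $r1=1 $r2=0 $r3=0 $r4=5 $r5=12 $r6=13
PC=3  bne  $r4, $r6, L6      | $r0=0 $r1=1 $r2=0 $r3=0 $r4=5 $r5=12 $r6=13  [TAKEN]
PC=4  nor  $r6, $r2, $r0     | $r0=0 $r1=1 $r2=0 $r3=0 $r4=5 $r5=12 $r6=65535
PC=6  slti  $r1, $r2, 0      | $r0=0 $r1=0 $r2=0 $r3=0 $r4=5 $r5=12 $r6=65535
PC=7  bne  $r1, $r0, L10     | $r0=0 $r1=0 $r2=0 $r3=0 $r4=5 $r5=12 $r6=65535  [not taken]
PC=8  slti  $r6, $r5, 3      | $r0=0 $r1=0 $r2=0 $r3=0 $r4=5 $r5=12 $r6=0
PC=9  addi  $r3, $r4, 4      | $r0=0 $r1=0 $r2=0 $r3=9 $r4=5 $r5=12 $r6=0
PC=10 andi  $r1, $r5, 0      | $r0=0 $r1=0 $r2=0 $r3=9 $r4=5 $r5=12 $r6=0

10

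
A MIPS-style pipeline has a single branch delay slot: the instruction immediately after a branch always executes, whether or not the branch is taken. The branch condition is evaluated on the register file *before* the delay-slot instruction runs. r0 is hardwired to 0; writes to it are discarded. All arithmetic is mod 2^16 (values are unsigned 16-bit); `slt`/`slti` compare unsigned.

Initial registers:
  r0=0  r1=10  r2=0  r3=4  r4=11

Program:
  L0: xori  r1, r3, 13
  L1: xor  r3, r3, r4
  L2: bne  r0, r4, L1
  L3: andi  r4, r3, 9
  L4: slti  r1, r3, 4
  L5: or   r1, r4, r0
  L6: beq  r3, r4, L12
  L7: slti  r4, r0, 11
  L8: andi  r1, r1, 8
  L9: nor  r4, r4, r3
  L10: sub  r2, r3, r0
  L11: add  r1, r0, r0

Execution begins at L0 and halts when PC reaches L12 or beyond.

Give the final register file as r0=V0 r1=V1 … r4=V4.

r0=0 r1=0 r2=6 r3=6 r4=65528

PC=0  xori  r1, r3, 13       | r0=0 r1=9 r2=0 r3=4 r4=11
PC=1  xor  r3, r3, r4        | r0=0 r1=9 r2=0 r3=15 r4=11
PC=2  bne  r0, r4, L1        | r0=0 r1=9 r2=0 r3=15 r4=11  [TAKEN]
PC=3  andi  r4, r3, 9        | r0=0 r1=9 r2=0 r3=15 r4=9
PC=1  xor  r3, r3, r4        | r0=0 r1=9 r2=0 r3=6 r4=9
PC=2  bne  r0, r4, L1        | r0=0 r1=9 r2=0 r3=6 r4=9  [TAKEN]
PC=3  andi  r4, r3, 9        | r0=0 r1=9 r2=0 r3=6 r4=0
PC=1  xor  r3, r3, r4        | r0=0 r1=9 r2=0 r3=6 r4=0
PC=2  bne  r0, r4, L1        | r0=0 r1=9 r2=0 r3=6 r4=0  [not taken]
PC=3  andi  r4, r3, 9        | r0=0 r1=9 r2=0 r3=6 r4=0
PC=4  slti  r1, r3, 4        | r0=0 r1=0 r2=0 r3=6 r4=0
PC=5  or   r1, r4, r0        | r0=0 r1=0 r2=0 r3=6 r4=0
PC=6  beq  r3, r4, L12       | r0=0 r1=0 r2=0 r3=6 r4=0  [not taken]
PC=7  slti  r4, r0, 11       | r0=0 r1=0 r2=0 r3=6 r4=1
PC=8  andi  r1, r1, 8        | r0=0 r1=0 r2=0 r3=6 r4=1
PC=9  nor  r4, r4, r3        | r0=0 r1=0 r2=0 r3=6 r4=65528
PC=10 sub  r2, r3, r0        | r0=0 r1=0 r2=6 r3=6 r4=65528
PC=11 add  r1, r0, r0        | r0=0 r1=0 r2=6 r3=6 r4=65528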